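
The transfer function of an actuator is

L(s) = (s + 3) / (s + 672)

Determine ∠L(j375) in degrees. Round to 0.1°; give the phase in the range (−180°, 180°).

60.4°

Substitute s = j375:
Numerator: (j375) + 3 = 3 + j375
Denominator: (j375) + 672 = 672 + j375
|N| = √(3² + 375²) ≈ 375.01, ∠N ≈ 89.54°
|D| = √(672² + 375²) ≈ 769.55, ∠D ≈ 29.16°
∠L = 89.54° − 29.16° = 60.38°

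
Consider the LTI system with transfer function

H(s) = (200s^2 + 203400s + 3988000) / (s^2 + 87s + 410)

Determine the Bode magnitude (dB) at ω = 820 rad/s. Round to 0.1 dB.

Substitute s = j820:
Numerator: 200(j820)^2 + 203400(j820) + 3988000 = -130492000 + j166788000
Denominator: (j820)^2 + 87(j820) + 410 = -671990 + j71340
|N| = √(130492000² + 166788000²) ≈ 2.1177e+08, ∠N ≈ 128.04°
|D| = √(671990² + 71340²) ≈ 6.7577e+05, ∠D ≈ 173.94°
|H| = 2.1177e+08 / 6.7577e+05 ≈ 313.38
Gain = 20 log₁₀(313.38) ≈ 49.92 dB

49.9 dB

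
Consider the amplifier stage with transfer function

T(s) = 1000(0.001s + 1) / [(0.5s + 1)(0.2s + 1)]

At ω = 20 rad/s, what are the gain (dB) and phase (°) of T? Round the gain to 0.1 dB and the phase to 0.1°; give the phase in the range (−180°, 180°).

27.7 dB, -159.1°

At ω = 20 rad/s:
zero (1 + j20·0.001) = 1 + j0.02 → |·| ≈ 1.0002, ∠ ≈ 1.15°
pole (1 + j20·0.5) = 1 + j10 → |·| ≈ 10.05, ∠ ≈ 84.29°
pole (1 + j20·0.2) = 1 + j4 → |·| ≈ 4.1231, ∠ ≈ 75.96°
|T| = 1000 · 1.0002 / (10.05 · 4.1231) ≈ 24.138
Gain = 20 log₁₀(24.138) ≈ 27.65 dB
∠T = (1.15°) − (84.29° + 75.96°) = -159.10°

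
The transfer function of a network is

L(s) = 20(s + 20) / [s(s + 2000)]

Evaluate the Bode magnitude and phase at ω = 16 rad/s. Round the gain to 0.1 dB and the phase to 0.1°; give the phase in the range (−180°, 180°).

At s = jω = j16:
zero (s+20): 20 + j16 → |·| = √(20²+16²) = √656 ≈ 25.612, ∠ = arctan(16/20) ≈ 38.66°
pole (s+2000): 2000 + j16 → |·| = √(2000²+16²) = √4000256 ≈ 2000.1, ∠ = arctan(16/2000) ≈ 0.46°
pole at origin: |s| = 16, ∠ = 90.00° (in denominator)
|L| = 20 · 25.612 / 32002 ≈ 0.016006
Gain = 20 log₁₀(0.016006) ≈ -35.91 dB
∠L = 38.66° − 90.46° = -51.80°

-35.9 dB, -51.8°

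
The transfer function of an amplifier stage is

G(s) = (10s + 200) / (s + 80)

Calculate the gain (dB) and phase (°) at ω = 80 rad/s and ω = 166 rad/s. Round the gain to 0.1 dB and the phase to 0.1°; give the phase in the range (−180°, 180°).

Substitute s = j80:
Numerator: 10(j80) + 200 = 200 + j800
Denominator: (j80) + 80 = 80 + j80
|N| = √(200² + 800²) ≈ 824.62, ∠N ≈ 75.96°
|D| = √(80² + 80²) ≈ 113.14, ∠D ≈ 45.00°
|G| = 824.62 / 113.14 ≈ 7.2885
Gain = 20 log₁₀(7.2885) ≈ 17.25 dB
∠G = 75.96° − 45.00° = 30.96°

Substitute s = j166:
Numerator: 10(j166) + 200 = 200 + j1660
Denominator: (j166) + 80 = 80 + j166
|N| = √(200² + 1660²) ≈ 1672, ∠N ≈ 83.13°
|D| = √(80² + 166²) ≈ 184.27, ∠D ≈ 64.27°
|G| = 1672 / 184.27 ≈ 9.0736
Gain = 20 log₁₀(9.0736) ≈ 19.16 dB
∠G = 83.13° − 64.27° = 18.86°

ω = 80: 17.3 dB, 31.0°; ω = 166: 19.2 dB, 18.9°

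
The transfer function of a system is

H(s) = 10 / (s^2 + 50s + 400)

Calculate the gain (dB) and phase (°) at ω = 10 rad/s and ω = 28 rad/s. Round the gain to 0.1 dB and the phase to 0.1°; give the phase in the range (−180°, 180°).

Substitute s = j10:
Numerator: 10 = 10 + j0
Denominator: (j10)^2 + 50(j10) + 400 = 300 + j500
|N| = √(10² + 0²) ≈ 10, ∠N ≈ 0.00°
|D| = √(300² + 500²) ≈ 583.1, ∠D ≈ 59.04°
|H| = 10 / 583.1 ≈ 0.01715
Gain = 20 log₁₀(0.01715) ≈ -35.31 dB
∠H = 0.00° − 59.04° = -59.04°

Substitute s = j28:
Numerator: 10 = 10 + j0
Denominator: (j28)^2 + 50(j28) + 400 = -384 + j1400
|N| = √(10² + 0²) ≈ 10, ∠N ≈ 0.00°
|D| = √(384² + 1400²) ≈ 1451.7, ∠D ≈ 105.34°
|H| = 10 / 1451.7 ≈ 0.0068885
Gain = 20 log₁₀(0.0068885) ≈ -43.24 dB
∠H = 0.00° − 105.34° = -105.34°

ω = 10: -35.3 dB, -59.0°; ω = 28: -43.2 dB, -105.3°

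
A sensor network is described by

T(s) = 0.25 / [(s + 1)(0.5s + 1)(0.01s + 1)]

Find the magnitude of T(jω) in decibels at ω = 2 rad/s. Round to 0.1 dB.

-22.0 dB

At ω = 2 rad/s:
pole (1 + j2·1) = 1 + j2 → |·| ≈ 2.2361, ∠ ≈ 63.43°
pole (1 + j2·0.5) = 1 + j1 → |·| ≈ 1.4142, ∠ ≈ 45.00°
pole (1 + j2·0.01) = 1 + j0.02 → |·| ≈ 1.0002, ∠ ≈ 1.15°
|T| = 0.25 · 1 / (2.2361 · 1.4142 · 1.0002) ≈ 0.079041
Gain = 20 log₁₀(0.079041) ≈ -22.04 dB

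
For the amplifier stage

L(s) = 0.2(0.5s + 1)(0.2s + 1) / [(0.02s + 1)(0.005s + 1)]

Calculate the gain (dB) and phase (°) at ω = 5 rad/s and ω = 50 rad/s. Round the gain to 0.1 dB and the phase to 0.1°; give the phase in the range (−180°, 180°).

ω = 5: -2.4 dB, 106.1°; ω = 50: 30.8 dB, 113.0°

At ω = 5 rad/s:
zero (1 + j5·0.5) = 1 + j2.5 → |·| ≈ 2.6926, ∠ ≈ 68.20°
zero (1 + j5·0.2) = 1 + j1 → |·| ≈ 1.4142, ∠ ≈ 45.00°
pole (1 + j5·0.02) = 1 + j0.1 → |·| ≈ 1.005, ∠ ≈ 5.71°
pole (1 + j5·0.005) = 1 + j0.025 → |·| ≈ 1.0003, ∠ ≈ 1.43°
|L| = 0.2 · 2.6926 · 1.4142 / (1.005 · 1.0003) ≈ 0.75756
Gain = 20 log₁₀(0.75756) ≈ -2.41 dB
∠L = (68.20° + 45.00°) − (5.71° + 1.43°) = 106.06°

At ω = 50 rad/s:
zero (1 + j50·0.5) = 1 + j25 → |·| ≈ 25.02, ∠ ≈ 87.71°
zero (1 + j50·0.2) = 1 + j10 → |·| ≈ 10.05, ∠ ≈ 84.29°
pole (1 + j50·0.02) = 1 + j1 → |·| ≈ 1.4142, ∠ ≈ 45.00°
pole (1 + j50·0.005) = 1 + j0.25 → |·| ≈ 1.0308, ∠ ≈ 14.04°
|L| = 0.2 · 25.02 · 10.05 / (1.4142 · 1.0308) ≈ 34.498
Gain = 20 log₁₀(34.498) ≈ 30.76 dB
∠L = (87.71° + 84.29°) − (45.00° + 14.04°) = 112.96°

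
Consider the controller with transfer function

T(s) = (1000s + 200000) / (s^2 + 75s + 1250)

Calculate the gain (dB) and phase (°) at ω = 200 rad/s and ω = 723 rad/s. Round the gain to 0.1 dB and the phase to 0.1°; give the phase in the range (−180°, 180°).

Substitute s = j200:
Numerator: 1000(j200) + 200000 = 200000 + j200000
Denominator: (j200)^2 + 75(j200) + 1250 = -38750 + j15000
|N| = √(200000² + 200000²) ≈ 2.8284e+05, ∠N ≈ 45.00°
|D| = √(38750² + 15000²) ≈ 41552, ∠D ≈ 158.84°
|T| = 2.8284e+05 / 41552 ≈ 6.8069
Gain = 20 log₁₀(6.8069) ≈ 16.66 dB
∠T = 45.00° − 158.84° = -113.84°

Substitute s = j723:
Numerator: 1000(j723) + 200000 = 200000 + j723000
Denominator: (j723)^2 + 75(j723) + 1250 = -521479 + j54225
|N| = √(200000² + 723000²) ≈ 7.5015e+05, ∠N ≈ 74.54°
|D| = √(521479² + 54225²) ≈ 5.2429e+05, ∠D ≈ 174.06°
|T| = 7.5015e+05 / 5.2429e+05 ≈ 1.4308
Gain = 20 log₁₀(1.4308) ≈ 3.11 dB
∠T = 74.54° − 174.06° = -99.52°

ω = 200: 16.7 dB, -113.8°; ω = 723: 3.1 dB, -99.5°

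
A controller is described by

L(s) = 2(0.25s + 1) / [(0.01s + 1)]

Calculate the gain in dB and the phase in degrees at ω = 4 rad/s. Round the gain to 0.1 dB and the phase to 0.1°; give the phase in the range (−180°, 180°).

At ω = 4 rad/s:
zero (1 + j4·0.25) = 1 + j1 → |·| ≈ 1.4142, ∠ ≈ 45.00°
pole (1 + j4·0.01) = 1 + j0.04 → |·| ≈ 1.0008, ∠ ≈ 2.29°
|L| = 2 · 1.4142 / (1.0008) ≈ 2.8261
Gain = 20 log₁₀(2.8261) ≈ 9.02 dB
∠L = (45.00°) − (2.29°) = 42.71°

9.0 dB, 42.7°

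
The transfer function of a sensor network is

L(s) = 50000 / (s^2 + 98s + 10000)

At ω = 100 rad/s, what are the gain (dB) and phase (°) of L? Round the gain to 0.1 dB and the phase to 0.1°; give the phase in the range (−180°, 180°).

14.2 dB, -90.0°

At s = jω = j100:
quadratic: (j100)² + 98·j100 + 10000 = 0 + j9800 → |·| ≈ 9800, ∠ ≈ 90.00°
|L| = 50000 / 9800 ≈ 5.102
Gain = 20 log₁₀(5.102) ≈ 14.15 dB
∠L = 0.00° − 90.00° = -90.00°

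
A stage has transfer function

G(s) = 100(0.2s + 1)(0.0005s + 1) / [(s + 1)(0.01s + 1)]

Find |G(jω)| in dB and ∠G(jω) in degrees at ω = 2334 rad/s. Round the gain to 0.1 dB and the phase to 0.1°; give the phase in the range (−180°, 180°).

At ω = 2334 rad/s:
zero (1 + j2334·0.2) = 1 + j466.8 → |·| ≈ 466.8, ∠ ≈ 89.88°
zero (1 + j2334·0.0005) = 1 + j1.167 → |·| ≈ 1.5368, ∠ ≈ 49.41°
pole (1 + j2334·1) = 1 + j2334 → |·| ≈ 2334, ∠ ≈ 89.98°
pole (1 + j2334·0.01) = 1 + j23.34 → |·| ≈ 23.361, ∠ ≈ 87.55°
|G| = 100 · 466.8 · 1.5368 / (2334 · 23.361) ≈ 1.3157
Gain = 20 log₁₀(1.3157) ≈ 2.38 dB
∠G = (89.88° + 49.41°) − (89.98° + 87.55°) = -38.24°

2.4 dB, -38.2°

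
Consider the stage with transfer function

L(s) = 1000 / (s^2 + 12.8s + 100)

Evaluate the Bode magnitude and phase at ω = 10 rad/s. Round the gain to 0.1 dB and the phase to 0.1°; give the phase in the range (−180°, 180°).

17.9 dB, -90.0°

At s = jω = j10:
quadratic: (j10)² + 12.8·j10 + 100 = 0 + j128 → |·| ≈ 128, ∠ ≈ 90.00°
|L| = 1000 / 128 ≈ 7.8125
Gain = 20 log₁₀(7.8125) ≈ 17.86 dB
∠L = 0.00° − 90.00° = -90.00°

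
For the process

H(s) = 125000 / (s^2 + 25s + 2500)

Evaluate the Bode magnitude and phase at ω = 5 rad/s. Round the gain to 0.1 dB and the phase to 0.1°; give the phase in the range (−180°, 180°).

At s = jω = j5:
quadratic: (j5)² + 25·j5 + 2500 = 2475 + j125 → |·| ≈ 2478.2, ∠ ≈ 2.89°
|H| = 125000 / 2478.2 ≈ 50.44
Gain = 20 log₁₀(50.44) ≈ 34.06 dB
∠H = 0.00° − 2.89° = -2.89°

34.1 dB, -2.9°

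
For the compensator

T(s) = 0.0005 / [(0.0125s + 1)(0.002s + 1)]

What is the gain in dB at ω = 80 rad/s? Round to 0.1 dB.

At ω = 80 rad/s:
pole (1 + j80·0.0125) = 1 + j1 → |·| ≈ 1.4142, ∠ ≈ 45.00°
pole (1 + j80·0.002) = 1 + j0.16 → |·| ≈ 1.0127, ∠ ≈ 9.09°
|T| = 0.0005 · 1 / (1.4142 · 1.0127) ≈ 0.00034912
Gain = 20 log₁₀(0.00034912) ≈ -69.14 dB

-69.1 dB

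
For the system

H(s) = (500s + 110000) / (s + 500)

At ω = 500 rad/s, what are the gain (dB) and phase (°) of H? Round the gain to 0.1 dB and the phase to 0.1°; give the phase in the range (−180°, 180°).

Substitute s = j500:
Numerator: 500(j500) + 110000 = 110000 + j250000
Denominator: (j500) + 500 = 500 + j500
|N| = √(110000² + 250000²) ≈ 2.7313e+05, ∠N ≈ 66.25°
|D| = √(500² + 500²) ≈ 707.11, ∠D ≈ 45.00°
|H| = 2.7313e+05 / 707.11 ≈ 386.26
Gain = 20 log₁₀(386.26) ≈ 51.74 dB
∠H = 66.25° − 45.00° = 21.25°

51.7 dB, 21.3°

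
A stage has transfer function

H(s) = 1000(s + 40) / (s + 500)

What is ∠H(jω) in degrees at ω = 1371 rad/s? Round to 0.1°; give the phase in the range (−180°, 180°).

18.4°

At s = jω = j1371:
zero (s+40): 40 + j1371 → |·| = √(40²+1371²) = √1881241 ≈ 1371.6, ∠ = arctan(1371/40) ≈ 88.33°
pole (s+500): 500 + j1371 → |·| = √(500²+1371²) = √2129641 ≈ 1459.3, ∠ = arctan(1371/500) ≈ 69.96°
∠H = 88.33° − 69.96° = 18.37°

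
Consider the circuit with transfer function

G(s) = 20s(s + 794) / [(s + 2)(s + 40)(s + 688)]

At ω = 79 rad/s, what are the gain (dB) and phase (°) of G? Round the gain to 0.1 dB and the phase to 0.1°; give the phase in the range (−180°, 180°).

At s = jω = j79:
zero (s+794): 794 + j79 → |·| = √(794²+79²) = √636677 ≈ 797.92, ∠ = arctan(79/794) ≈ 5.68°
zero at origin: s = j79 → |·| = 79, ∠ = 90.00°
pole (s+2): 2 + j79 → |·| = √(2²+79²) = √6245 ≈ 79.025, ∠ = arctan(79/2) ≈ 88.55°
pole (s+40): 40 + j79 → |·| = √(40²+79²) = √7841 ≈ 88.549, ∠ = arctan(79/40) ≈ 63.15°
pole (s+688): 688 + j79 → |·| = √(688²+79²) = √479585 ≈ 692.52, ∠ = arctan(79/688) ≈ 6.55°
|G| = 20 · 63036 / 4.846e+06 ≈ 0.26016
Gain = 20 log₁₀(0.26016) ≈ -11.70 dB
∠G = 95.68° − 158.25° = -62.57°

-11.7 dB, -62.6°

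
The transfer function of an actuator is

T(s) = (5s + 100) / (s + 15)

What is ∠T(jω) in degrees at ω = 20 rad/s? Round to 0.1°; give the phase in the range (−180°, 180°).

-8.1°

Substitute s = j20:
Numerator: 5(j20) + 100 = 100 + j100
Denominator: (j20) + 15 = 15 + j20
|N| = √(100² + 100²) ≈ 141.42, ∠N ≈ 45.00°
|D| = √(15² + 20²) ≈ 25, ∠D ≈ 53.13°
∠T = 45.00° − 53.13° = -8.13°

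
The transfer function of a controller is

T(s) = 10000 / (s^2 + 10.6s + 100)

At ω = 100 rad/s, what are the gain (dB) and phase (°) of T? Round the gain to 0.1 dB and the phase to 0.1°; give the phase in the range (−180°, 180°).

0.0 dB, -173.9°

At s = jω = j100:
quadratic: (j100)² + 10.6·j100 + 100 = -9900 + j1060 → |·| ≈ 9956.6, ∠ ≈ 173.89°
|T| = 10000 / 9956.6 ≈ 1.0044
Gain = 20 log₁₀(1.0044) ≈ 0.04 dB
∠T = 0.00° − 173.89° = -173.89°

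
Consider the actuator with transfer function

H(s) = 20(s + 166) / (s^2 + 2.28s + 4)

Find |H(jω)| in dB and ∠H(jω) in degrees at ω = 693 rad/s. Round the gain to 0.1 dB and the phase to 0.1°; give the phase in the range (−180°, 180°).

At s = jω = j693:
zero (s+166): 166 + j693 → |·| = √(166²+693²) = √507805 ≈ 712.6, ∠ = arctan(693/166) ≈ 76.53°
quadratic: (j693)² + 2.28·j693 + 4 = -480245 + j1580.04 → |·| ≈ 4.8025e+05, ∠ ≈ 179.81°
|H| = 20 · 712.6 / 4.8025e+05 ≈ 0.029676
Gain = 20 log₁₀(0.029676) ≈ -30.55 dB
∠H = 76.53° − 179.81° = -103.28°

-30.6 dB, -103.3°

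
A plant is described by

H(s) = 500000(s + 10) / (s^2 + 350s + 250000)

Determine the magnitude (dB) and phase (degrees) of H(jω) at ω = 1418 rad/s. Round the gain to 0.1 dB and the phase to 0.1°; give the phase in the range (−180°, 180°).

51.8 dB, -74.7°

At s = jω = j1418:
zero (s+10): 10 + j1418 → |·| = √(10²+1418²) = √2010824 ≈ 1418, ∠ = arctan(1418/10) ≈ 89.60°
quadratic: (j1418)² + 350·j1418 + 250000 = -1760724 + j496300 → |·| ≈ 1.8293e+06, ∠ ≈ 164.26°
|H| = 500000 · 1418 / 1.8293e+06 ≈ 387.58
Gain = 20 log₁₀(387.58) ≈ 51.77 dB
∠H = 89.60° − 164.26° = -74.66°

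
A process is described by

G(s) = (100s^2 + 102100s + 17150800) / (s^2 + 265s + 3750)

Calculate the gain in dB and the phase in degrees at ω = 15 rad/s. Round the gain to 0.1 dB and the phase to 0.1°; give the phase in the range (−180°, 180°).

70.2 dB, -43.3°

Substitute s = j15:
Numerator: 100(j15)^2 + 102100(j15) + 17150800 = 17128300 + j1531500
Denominator: (j15)^2 + 265(j15) + 3750 = 3525 + j3975
|N| = √(17128300² + 1531500²) ≈ 1.7197e+07, ∠N ≈ 5.11°
|D| = √(3525² + 3975²) ≈ 5312.8, ∠D ≈ 48.43°
|G| = 1.7197e+07 / 5312.8 ≈ 3236.9
Gain = 20 log₁₀(3236.9) ≈ 70.20 dB
∠G = 5.11° − 48.43° = -43.32°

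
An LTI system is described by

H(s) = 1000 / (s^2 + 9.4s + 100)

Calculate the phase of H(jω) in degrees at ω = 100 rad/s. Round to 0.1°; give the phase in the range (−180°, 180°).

At s = jω = j100:
quadratic: (j100)² + 9.4·j100 + 100 = -9900 + j940 → |·| ≈ 9944.5, ∠ ≈ 174.58°
∠H = 0.00° − 174.58° = -174.58°

-174.6°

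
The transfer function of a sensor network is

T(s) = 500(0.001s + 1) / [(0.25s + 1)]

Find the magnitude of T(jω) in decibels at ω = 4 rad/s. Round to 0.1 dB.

At ω = 4 rad/s:
zero (1 + j4·0.001) = 1 + j0.004 → |·| ≈ 1, ∠ ≈ 0.23°
pole (1 + j4·0.25) = 1 + j1 → |·| ≈ 1.4142, ∠ ≈ 45.00°
|T| = 500 · 1 / (1.4142) ≈ 353.56
Gain = 20 log₁₀(353.56) ≈ 50.97 dB

51.0 dB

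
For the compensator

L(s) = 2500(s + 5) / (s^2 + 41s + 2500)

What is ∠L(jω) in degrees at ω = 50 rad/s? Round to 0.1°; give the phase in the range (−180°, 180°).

At s = jω = j50:
zero (s+5): 5 + j50 → |·| = √(5²+50²) = √2525 ≈ 50.249, ∠ = arctan(50/5) ≈ 84.29°
quadratic: (j50)² + 41·j50 + 2500 = 0 + j2050 → |·| ≈ 2050, ∠ ≈ 90.00°
∠L = 84.29° − 90.00° = -5.71°

-5.7°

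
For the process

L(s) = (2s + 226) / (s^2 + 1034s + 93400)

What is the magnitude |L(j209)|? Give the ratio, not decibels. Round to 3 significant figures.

Substitute s = j209:
Numerator: 2(j209) + 226 = 226 + j418
Denominator: (j209)^2 + 1034(j209) + 93400 = 49719 + j216106
|N| = √(226² + 418²) ≈ 475.18, ∠N ≈ 61.60°
|D| = √(49719² + 216106²) ≈ 2.2175e+05, ∠D ≈ 77.04°
|L| = 475.18 / 2.2175e+05 ≈ 0.0021429

0.00214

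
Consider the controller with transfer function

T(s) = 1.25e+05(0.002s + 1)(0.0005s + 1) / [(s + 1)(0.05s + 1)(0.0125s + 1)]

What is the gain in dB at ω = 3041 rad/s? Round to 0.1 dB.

-22.0 dB

At ω = 3041 rad/s:
zero (1 + j3041·0.002) = 1 + j6.082 → |·| ≈ 6.1637, ∠ ≈ 80.66°
zero (1 + j3041·0.0005) = 1 + j1.5205 → |·| ≈ 1.8199, ∠ ≈ 56.67°
pole (1 + j3041·1) = 1 + j3041 → |·| ≈ 3041, ∠ ≈ 89.98°
pole (1 + j3041·0.05) = 1 + j152.05 → |·| ≈ 152.05, ∠ ≈ 89.62°
pole (1 + j3041·0.0125) = 1 + j38.0125 → |·| ≈ 38.026, ∠ ≈ 88.49°
|T| = 1.25e+05 · 6.1637 · 1.8199 / (3041 · 152.05 · 38.026) ≈ 0.079747
Gain = 20 log₁₀(0.079747) ≈ -21.97 dB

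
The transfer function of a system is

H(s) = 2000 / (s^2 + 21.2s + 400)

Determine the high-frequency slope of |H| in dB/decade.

Each pole contributes −20 dB/decade at high frequency; each zero contributes +20 dB/decade.
Net: 0 zero(s) − 2 pole(s) → -40 dB/decade.

-40 dB/decade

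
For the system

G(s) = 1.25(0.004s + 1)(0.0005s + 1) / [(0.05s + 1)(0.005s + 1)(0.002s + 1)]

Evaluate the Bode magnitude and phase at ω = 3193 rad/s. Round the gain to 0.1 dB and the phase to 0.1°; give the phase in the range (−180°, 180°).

At ω = 3193 rad/s:
zero (1 + j3193·0.004) = 1 + j12.772 → |·| ≈ 12.811, ∠ ≈ 85.52°
zero (1 + j3193·0.0005) = 1 + j1.5965 → |·| ≈ 1.8838, ∠ ≈ 57.94°
pole (1 + j3193·0.05) = 1 + j159.65 → |·| ≈ 159.65, ∠ ≈ 89.64°
pole (1 + j3193·0.005) = 1 + j15.965 → |·| ≈ 15.996, ∠ ≈ 86.42°
pole (1 + j3193·0.002) = 1 + j6.386 → |·| ≈ 6.4638, ∠ ≈ 81.10°
|G| = 1.25 · 12.811 · 1.8838 / (159.65 · 15.996 · 6.4638) ≈ 0.0018275
Gain = 20 log₁₀(0.0018275) ≈ -54.76 dB
∠G = (85.52° + 57.94°) − (89.64° + 86.42° + 81.10°) = -113.70°

-54.8 dB, -113.7°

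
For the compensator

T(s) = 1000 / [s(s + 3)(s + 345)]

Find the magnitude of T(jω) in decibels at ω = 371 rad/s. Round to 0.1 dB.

-96.9 dB

At s = jω = j371:
pole (s+3): 3 + j371 → |·| = √(3²+371²) = √137650 ≈ 371.01, ∠ = arctan(371/3) ≈ 89.54°
pole (s+345): 345 + j371 → |·| = √(345²+371²) = √256666 ≈ 506.62, ∠ = arctan(371/345) ≈ 47.08°
pole at origin: |s| = 371, ∠ = 90.00° (in denominator)
|T| = 1000 / 6.9734e+07 ≈ 1.434e-05
Gain = 20 log₁₀(1.434e-05) ≈ -96.87 dB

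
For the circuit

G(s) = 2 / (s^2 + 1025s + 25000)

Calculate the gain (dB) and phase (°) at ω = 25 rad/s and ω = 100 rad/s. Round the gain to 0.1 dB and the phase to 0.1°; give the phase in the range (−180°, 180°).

ω = 25: -85.0 dB, -46.4°; ω = 100: -94.3 dB, -81.7°

Substitute s = j25:
Numerator: 2 = 2 + j0
Denominator: (j25)^2 + 1025(j25) + 25000 = 24375 + j25625
|N| = √(2² + 0²) ≈ 2, ∠N ≈ 0.00°
|D| = √(24375² + 25625²) ≈ 35366, ∠D ≈ 46.43°
|G| = 2 / 35366 ≈ 5.6551e-05
Gain = 20 log₁₀(5.6551e-05) ≈ -84.95 dB
∠G = 0.00° − 46.43° = -46.43°

Substitute s = j100:
Numerator: 2 = 2 + j0
Denominator: (j100)^2 + 1025(j100) + 25000 = 15000 + j102500
|N| = √(2² + 0²) ≈ 2, ∠N ≈ 0.00°
|D| = √(15000² + 102500²) ≈ 1.0359e+05, ∠D ≈ 81.67°
|G| = 2 / 1.0359e+05 ≈ 1.9307e-05
Gain = 20 log₁₀(1.9307e-05) ≈ -94.29 dB
∠G = 0.00° − 81.67° = -81.67°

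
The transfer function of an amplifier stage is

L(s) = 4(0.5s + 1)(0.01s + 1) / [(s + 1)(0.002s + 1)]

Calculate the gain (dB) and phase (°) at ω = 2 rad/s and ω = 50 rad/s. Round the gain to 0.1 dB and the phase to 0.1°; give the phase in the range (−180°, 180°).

At ω = 2 rad/s:
zero (1 + j2·0.5) = 1 + j1 → |·| ≈ 1.4142, ∠ ≈ 45.00°
zero (1 + j2·0.01) = 1 + j0.02 → |·| ≈ 1.0002, ∠ ≈ 1.15°
pole (1 + j2·1) = 1 + j2 → |·| ≈ 2.2361, ∠ ≈ 63.43°
pole (1 + j2·0.002) = 1 + j0.004 → |·| ≈ 1, ∠ ≈ 0.23°
|L| = 4 · 1.4142 · 1.0002 / (2.2361 · 1) ≈ 2.5303
Gain = 20 log₁₀(2.5303) ≈ 8.06 dB
∠L = (45.00° + 1.15°) − (63.43° + 0.23°) = -17.51°

At ω = 50 rad/s:
zero (1 + j50·0.5) = 1 + j25 → |·| ≈ 25.02, ∠ ≈ 87.71°
zero (1 + j50·0.01) = 1 + j0.5 → |·| ≈ 1.118, ∠ ≈ 26.57°
pole (1 + j50·1) = 1 + j50 → |·| ≈ 50.01, ∠ ≈ 88.85°
pole (1 + j50·0.002) = 1 + j0.1 → |·| ≈ 1.005, ∠ ≈ 5.71°
|L| = 4 · 25.02 · 1.118 / (50.01 · 1.005) ≈ 2.2262
Gain = 20 log₁₀(2.2262) ≈ 6.95 dB
∠L = (87.71° + 26.57°) − (88.85° + 5.71°) = 19.72°

ω = 2: 8.1 dB, -17.5°; ω = 50: 7.0 dB, 19.7°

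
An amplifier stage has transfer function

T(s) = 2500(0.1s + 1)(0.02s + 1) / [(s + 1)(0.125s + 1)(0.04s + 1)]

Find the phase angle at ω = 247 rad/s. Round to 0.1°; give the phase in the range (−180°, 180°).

-95.9°

At ω = 247 rad/s:
zero (1 + j247·0.1) = 1 + j24.7 → |·| ≈ 24.72, ∠ ≈ 87.68°
zero (1 + j247·0.02) = 1 + j4.94 → |·| ≈ 5.0402, ∠ ≈ 78.56°
pole (1 + j247·1) = 1 + j247 → |·| ≈ 247, ∠ ≈ 89.77°
pole (1 + j247·0.125) = 1 + j30.875 → |·| ≈ 30.891, ∠ ≈ 88.14°
pole (1 + j247·0.04) = 1 + j9.88 → |·| ≈ 9.9305, ∠ ≈ 84.22°
∠T = (87.68° + 78.56°) − (89.77° + 88.14° + 84.22°) = -95.89°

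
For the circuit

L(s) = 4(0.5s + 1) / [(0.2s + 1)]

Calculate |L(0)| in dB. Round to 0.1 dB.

L(0) = 4 · 1 / 1 = 4
20 log₁₀(4) ≈ 12.04 dB

12.0 dB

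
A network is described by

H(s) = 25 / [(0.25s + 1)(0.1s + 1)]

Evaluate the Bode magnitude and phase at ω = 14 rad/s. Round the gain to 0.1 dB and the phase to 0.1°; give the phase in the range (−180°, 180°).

12.0 dB, -128.5°

At ω = 14 rad/s:
pole (1 + j14·0.25) = 1 + j3.5 → |·| ≈ 3.6401, ∠ ≈ 74.05°
pole (1 + j14·0.1) = 1 + j1.4 → |·| ≈ 1.7205, ∠ ≈ 54.46°
|H| = 25 · 1 / (3.6401 · 1.7205) ≈ 3.9918
Gain = 20 log₁₀(3.9918) ≈ 12.02 dB
∠H = (0°) − (74.05° + 54.46°) = -128.51°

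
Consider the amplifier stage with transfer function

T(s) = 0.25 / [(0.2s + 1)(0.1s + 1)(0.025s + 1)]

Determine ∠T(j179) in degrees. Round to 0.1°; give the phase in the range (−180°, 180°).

At ω = 179 rad/s:
pole (1 + j179·0.2) = 1 + j35.8 → |·| ≈ 35.814, ∠ ≈ 88.40°
pole (1 + j179·0.1) = 1 + j17.9 → |·| ≈ 17.928, ∠ ≈ 86.80°
pole (1 + j179·0.025) = 1 + j4.475 → |·| ≈ 4.5854, ∠ ≈ 77.40°
∠T = (0°) − (88.40° + 86.80° + 77.40°) = -252.60° ≡ 107.40° (principal value)

107.4°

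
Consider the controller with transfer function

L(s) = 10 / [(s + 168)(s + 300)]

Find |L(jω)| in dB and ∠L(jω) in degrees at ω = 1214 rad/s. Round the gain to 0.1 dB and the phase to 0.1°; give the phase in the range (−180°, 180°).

-103.7 dB, -158.2°

At s = jω = j1214:
pole (s+168): 168 + j1214 → |·| = √(168²+1214²) = √1502020 ≈ 1225.6, ∠ = arctan(1214/168) ≈ 82.12°
pole (s+300): 300 + j1214 → |·| = √(300²+1214²) = √1563796 ≈ 1250.5, ∠ = arctan(1214/300) ≈ 76.12°
|L| = 10 / 1.5326e+06 ≈ 6.5249e-06
Gain = 20 log₁₀(6.5249e-06) ≈ -103.71 dB
∠L = 0.00° − 158.24° = -158.24°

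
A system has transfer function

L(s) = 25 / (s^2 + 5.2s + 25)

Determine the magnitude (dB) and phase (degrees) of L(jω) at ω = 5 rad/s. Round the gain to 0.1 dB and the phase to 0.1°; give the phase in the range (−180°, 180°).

At s = jω = j5:
quadratic: (j5)² + 5.2·j5 + 25 = 0 + j26 → |·| ≈ 26, ∠ ≈ 90.00°
|L| = 25 / 26 ≈ 0.96154
Gain = 20 log₁₀(0.96154) ≈ -0.34 dB
∠L = 0.00° − 90.00° = -90.00°

-0.3 dB, -90.0°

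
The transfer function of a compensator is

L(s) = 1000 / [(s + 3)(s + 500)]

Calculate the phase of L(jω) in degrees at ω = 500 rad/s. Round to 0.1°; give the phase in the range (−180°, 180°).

-134.7°

At s = jω = j500:
pole (s+3): 3 + j500 → |·| = √(3²+500²) = √250009 ≈ 500.01, ∠ = arctan(500/3) ≈ 89.66°
pole (s+500): 500 + j500 → |·| = √(500²+500²) = √500000 ≈ 707.11, ∠ = arctan(500/500) ≈ 45.00°
∠L = 0.00° − 134.66° = -134.66°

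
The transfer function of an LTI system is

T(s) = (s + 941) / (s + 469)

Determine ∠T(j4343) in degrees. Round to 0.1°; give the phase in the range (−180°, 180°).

Substitute s = j4343:
Numerator: (j4343) + 941 = 941 + j4343
Denominator: (j4343) + 469 = 469 + j4343
|N| = √(941² + 4343²) ≈ 4443.8, ∠N ≈ 77.77°
|D| = √(469² + 4343²) ≈ 4368.3, ∠D ≈ 83.84°
∠T = 77.77° − 83.84° = -6.07°

-6.1°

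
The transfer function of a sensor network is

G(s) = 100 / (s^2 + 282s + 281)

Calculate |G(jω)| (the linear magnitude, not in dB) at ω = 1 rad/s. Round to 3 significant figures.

0.252

Substitute s = j1:
Numerator: 100 = 100 + j0
Denominator: (j1)^2 + 282(j1) + 281 = 280 + j282
|N| = √(100² + 0²) ≈ 100, ∠N ≈ 0.00°
|D| = √(280² + 282²) ≈ 397.4, ∠D ≈ 45.20°
|G| = 100 / 397.4 ≈ 0.25164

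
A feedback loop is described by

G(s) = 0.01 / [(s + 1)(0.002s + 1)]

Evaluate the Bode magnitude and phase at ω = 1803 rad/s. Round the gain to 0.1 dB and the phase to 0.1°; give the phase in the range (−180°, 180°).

-116.6 dB, -164.5°

At ω = 1803 rad/s:
pole (1 + j1803·1) = 1 + j1803 → |·| ≈ 1803, ∠ ≈ 89.97°
pole (1 + j1803·0.002) = 1 + j3.606 → |·| ≈ 3.7421, ∠ ≈ 74.50°
|G| = 0.01 · 1 / (1803 · 3.7421) ≈ 1.4821e-06
Gain = 20 log₁₀(1.4821e-06) ≈ -116.58 dB
∠G = (0°) − (89.97° + 74.50°) = -164.47°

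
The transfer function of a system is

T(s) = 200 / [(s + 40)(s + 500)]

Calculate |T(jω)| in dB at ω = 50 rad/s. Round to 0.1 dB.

-44.1 dB

At s = jω = j50:
pole (s+40): 40 + j50 → |·| = √(40²+50²) = √4100 ≈ 64.031, ∠ = arctan(50/40) ≈ 51.34°
pole (s+500): 500 + j50 → |·| = √(500²+50²) = √252500 ≈ 502.49, ∠ = arctan(50/500) ≈ 5.71°
|T| = 200 / 32175 ≈ 0.006216
Gain = 20 log₁₀(0.006216) ≈ -44.13 dB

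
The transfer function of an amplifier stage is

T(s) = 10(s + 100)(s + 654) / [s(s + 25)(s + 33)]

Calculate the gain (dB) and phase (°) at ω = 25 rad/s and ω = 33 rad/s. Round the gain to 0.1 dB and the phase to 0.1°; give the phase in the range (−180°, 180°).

ω = 25: 25.3 dB, -155.9°; ω = 33: 20.7 dB, -166.7°

At s = jω = j25:
zero (s+100): 100 + j25 → |·| = √(100²+25²) = √10625 ≈ 103.08, ∠ = arctan(25/100) ≈ 14.04°
zero (s+654): 654 + j25 → |·| = √(654²+25²) = √428341 ≈ 654.48, ∠ = arctan(25/654) ≈ 2.19°
pole (s+25): 25 + j25 → |·| = √(25²+25²) = √1250 ≈ 35.355, ∠ = arctan(25/25) ≈ 45.00°
pole (s+33): 33 + j25 → |·| = √(33²+25²) = √1714 ≈ 41.4, ∠ = arctan(25/33) ≈ 37.15°
pole at origin: |s| = 25, ∠ = 90.00° (in denominator)
|T| = 10 · 67464 / 36592 ≈ 18.437
Gain = 20 log₁₀(18.437) ≈ 25.31 dB
∠T = 16.23° − 172.15° = -155.92°

At s = jω = j33:
zero (s+100): 100 + j33 → |·| = √(100²+33²) = √11089 ≈ 105.3, ∠ = arctan(33/100) ≈ 18.26°
zero (s+654): 654 + j33 → |·| = √(654²+33²) = √428805 ≈ 654.83, ∠ = arctan(33/654) ≈ 2.89°
pole (s+25): 25 + j33 → |·| = √(25²+33²) = √1714 ≈ 41.4, ∠ = arctan(33/25) ≈ 52.85°
pole (s+33): 33 + j33 → |·| = √(33²+33²) = √2178 ≈ 46.669, ∠ = arctan(33/33) ≈ 45.00°
pole at origin: |s| = 33, ∠ = 90.00° (in denominator)
|T| = 10 · 68954 / 63759 ≈ 10.815
Gain = 20 log₁₀(10.815) ≈ 20.68 dB
∠T = 21.15° − 187.85° = -166.70°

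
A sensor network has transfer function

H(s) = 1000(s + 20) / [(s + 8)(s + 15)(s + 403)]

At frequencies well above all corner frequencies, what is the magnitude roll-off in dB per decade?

Each pole contributes −20 dB/decade at high frequency; each zero contributes +20 dB/decade.
Net: 1 zero(s) − 3 pole(s) → -40 dB/decade.

-40 dB/decade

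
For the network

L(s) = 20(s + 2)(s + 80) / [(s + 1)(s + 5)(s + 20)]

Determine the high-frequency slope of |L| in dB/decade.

Each pole contributes −20 dB/decade at high frequency; each zero contributes +20 dB/decade.
Net: 2 zero(s) − 3 pole(s) → -20 dB/decade.

-20 dB/decade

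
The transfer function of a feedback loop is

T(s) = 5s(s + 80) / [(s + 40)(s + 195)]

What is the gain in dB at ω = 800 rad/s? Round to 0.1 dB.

13.8 dB

At s = jω = j800:
zero (s+80): 80 + j800 → |·| = √(80²+800²) = √646400 ≈ 803.99, ∠ = arctan(800/80) ≈ 84.29°
zero at origin: s = j800 → |·| = 800, ∠ = 90.00°
pole (s+40): 40 + j800 → |·| = √(40²+800²) = √641600 ≈ 801, ∠ = arctan(800/40) ≈ 87.14°
pole (s+195): 195 + j800 → |·| = √(195²+800²) = √678025 ≈ 823.42, ∠ = arctan(800/195) ≈ 76.30°
|T| = 5 · 6.4319e+05 / 6.5956e+05 ≈ 4.8759
Gain = 20 log₁₀(4.8759) ≈ 13.76 dB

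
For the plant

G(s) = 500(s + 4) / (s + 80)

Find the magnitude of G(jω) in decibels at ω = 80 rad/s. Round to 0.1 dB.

At s = jω = j80:
zero (s+4): 4 + j80 → |·| = √(4²+80²) = √6416 ≈ 80.1, ∠ = arctan(80/4) ≈ 87.14°
pole (s+80): 80 + j80 → |·| = √(80²+80²) = √12800 ≈ 113.14, ∠ = arctan(80/80) ≈ 45.00°
|G| = 500 · 80.1 / 113.14 ≈ 353.99
Gain = 20 log₁₀(353.99) ≈ 50.98 dB

51.0 dB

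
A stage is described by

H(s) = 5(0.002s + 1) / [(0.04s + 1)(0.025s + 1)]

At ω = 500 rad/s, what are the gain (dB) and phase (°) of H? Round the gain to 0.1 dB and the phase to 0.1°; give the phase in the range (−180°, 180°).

-31.0 dB, -127.6°

At ω = 500 rad/s:
zero (1 + j500·0.002) = 1 + j1 → |·| ≈ 1.4142, ∠ ≈ 45.00°
pole (1 + j500·0.04) = 1 + j20 → |·| ≈ 20.025, ∠ ≈ 87.14°
pole (1 + j500·0.025) = 1 + j12.5 → |·| ≈ 12.54, ∠ ≈ 85.43°
|H| = 5 · 1.4142 / (20.025 · 12.54) ≈ 0.028159
Gain = 20 log₁₀(0.028159) ≈ -31.01 dB
∠H = (45.00°) − (87.14° + 85.43°) = -127.57°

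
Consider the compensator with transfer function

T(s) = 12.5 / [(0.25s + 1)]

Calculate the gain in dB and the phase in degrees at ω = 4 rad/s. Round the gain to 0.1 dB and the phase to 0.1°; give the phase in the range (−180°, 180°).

At ω = 4 rad/s:
pole (1 + j4·0.25) = 1 + j1 → |·| ≈ 1.4142, ∠ ≈ 45.00°
|T| = 12.5 · 1 / (1.4142) ≈ 8.8389
Gain = 20 log₁₀(8.8389) ≈ 18.93 dB
∠T = (0°) − (45.00°) = -45.00°

18.9 dB, -45.0°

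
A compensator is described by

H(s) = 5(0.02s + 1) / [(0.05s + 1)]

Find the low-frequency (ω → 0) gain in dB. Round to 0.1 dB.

14.0 dB

H(0) = 5 · 1 / 1 = 5
20 log₁₀(5) ≈ 13.98 dB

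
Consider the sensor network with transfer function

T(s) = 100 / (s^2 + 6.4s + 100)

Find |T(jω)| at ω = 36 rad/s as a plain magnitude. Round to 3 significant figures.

At s = jω = j36:
quadratic: (j36)² + 6.4·j36 + 100 = -1196 + j230.4 → |·| ≈ 1218, ∠ ≈ 169.10°
|T| = 100 / 1218 ≈ 0.082102

0.0821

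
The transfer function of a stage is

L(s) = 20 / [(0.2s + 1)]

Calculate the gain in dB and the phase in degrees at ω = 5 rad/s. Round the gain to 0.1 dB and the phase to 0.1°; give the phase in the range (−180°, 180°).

At ω = 5 rad/s:
pole (1 + j5·0.2) = 1 + j1 → |·| ≈ 1.4142, ∠ ≈ 45.00°
|L| = 20 · 1 / (1.4142) ≈ 14.142
Gain = 20 log₁₀(14.142) ≈ 23.01 dB
∠L = (0°) − (45.00°) = -45.00°

23.0 dB, -45.0°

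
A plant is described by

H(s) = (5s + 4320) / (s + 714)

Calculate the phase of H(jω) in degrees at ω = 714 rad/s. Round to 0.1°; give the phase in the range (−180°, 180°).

Substitute s = j714:
Numerator: 5(j714) + 4320 = 4320 + j3570
Denominator: (j714) + 714 = 714 + j714
|N| = √(4320² + 3570²) ≈ 5604.2, ∠N ≈ 39.57°
|D| = √(714² + 714²) ≈ 1009.7, ∠D ≈ 45.00°
∠H = 39.57° − 45.00° = -5.43°

-5.4°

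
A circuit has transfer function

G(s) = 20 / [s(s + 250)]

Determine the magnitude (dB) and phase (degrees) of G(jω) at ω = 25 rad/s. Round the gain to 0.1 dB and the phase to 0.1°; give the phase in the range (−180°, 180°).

-49.9 dB, -95.7°

At s = jω = j25:
pole (s+250): 250 + j25 → |·| = √(250²+25²) = √63125 ≈ 251.25, ∠ = arctan(25/250) ≈ 5.71°
pole at origin: |s| = 25, ∠ = 90.00° (in denominator)
|G| = 20 / 6281.2 ≈ 0.0031841
Gain = 20 log₁₀(0.0031841) ≈ -49.94 dB
∠G = 0.00° − 95.71° = -95.71°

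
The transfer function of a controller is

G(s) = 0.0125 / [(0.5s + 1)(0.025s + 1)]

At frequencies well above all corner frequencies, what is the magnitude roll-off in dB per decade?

Each pole contributes −20 dB/decade at high frequency; each zero contributes +20 dB/decade.
Net: 0 zero(s) − 2 pole(s) → -40 dB/decade.

-40 dB/decade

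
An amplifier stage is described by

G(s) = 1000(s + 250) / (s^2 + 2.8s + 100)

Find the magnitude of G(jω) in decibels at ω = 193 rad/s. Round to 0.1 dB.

At s = jω = j193:
zero (s+250): 250 + j193 → |·| = √(250²+193²) = √99749 ≈ 315.83, ∠ = arctan(193/250) ≈ 37.67°
quadratic: (j193)² + 2.8·j193 + 100 = -37149 + j540.4 → |·| ≈ 37153, ∠ ≈ 179.17°
|G| = 1000 · 315.83 / 37153 ≈ 8.5008
Gain = 20 log₁₀(8.5008) ≈ 18.59 dB

18.6 dB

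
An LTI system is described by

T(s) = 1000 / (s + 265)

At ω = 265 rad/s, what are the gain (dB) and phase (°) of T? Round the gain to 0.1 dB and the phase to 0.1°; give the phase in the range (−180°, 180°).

8.5 dB, -45.0°

At s = jω = j265:
pole (s+265): 265 + j265 → |·| = √(265²+265²) = √140450 ≈ 374.77, ∠ = arctan(265/265) ≈ 45.00°
|T| = 1000 / 374.77 ≈ 2.6683
Gain = 20 log₁₀(2.6683) ≈ 8.52 dB
∠T = 0.00° − 45.00° = -45.00°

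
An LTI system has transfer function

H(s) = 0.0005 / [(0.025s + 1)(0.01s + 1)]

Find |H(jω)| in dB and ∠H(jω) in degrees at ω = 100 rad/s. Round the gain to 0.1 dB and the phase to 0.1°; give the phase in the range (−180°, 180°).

-77.6 dB, -113.2°

At ω = 100 rad/s:
pole (1 + j100·0.025) = 1 + j2.5 → |·| ≈ 2.6926, ∠ ≈ 68.20°
pole (1 + j100·0.01) = 1 + j1 → |·| ≈ 1.4142, ∠ ≈ 45.00°
|H| = 0.0005 · 1 / (2.6926 · 1.4142) ≈ 0.00013131
Gain = 20 log₁₀(0.00013131) ≈ -77.63 dB
∠H = (0°) − (68.20° + 45.00°) = -113.20°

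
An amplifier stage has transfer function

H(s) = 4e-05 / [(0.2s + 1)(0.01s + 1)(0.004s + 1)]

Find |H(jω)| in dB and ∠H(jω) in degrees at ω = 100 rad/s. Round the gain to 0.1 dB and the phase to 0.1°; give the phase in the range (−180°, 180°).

-117.6 dB, -153.9°

At ω = 100 rad/s:
pole (1 + j100·0.2) = 1 + j20 → |·| ≈ 20.025, ∠ ≈ 87.14°
pole (1 + j100·0.01) = 1 + j1 → |·| ≈ 1.4142, ∠ ≈ 45.00°
pole (1 + j100·0.004) = 1 + j0.4 → |·| ≈ 1.077, ∠ ≈ 21.80°
|H| = 4e-05 · 1 / (20.025 · 1.4142 · 1.077) ≈ 1.3115e-06
Gain = 20 log₁₀(1.3115e-06) ≈ -117.64 dB
∠H = (0°) − (87.14° + 45.00° + 21.80°) = -153.94°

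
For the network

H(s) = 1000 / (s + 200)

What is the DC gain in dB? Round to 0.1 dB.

14.0 dB

H(0) = 1000 / 200 = 5
20 log₁₀(5) ≈ 13.98 dB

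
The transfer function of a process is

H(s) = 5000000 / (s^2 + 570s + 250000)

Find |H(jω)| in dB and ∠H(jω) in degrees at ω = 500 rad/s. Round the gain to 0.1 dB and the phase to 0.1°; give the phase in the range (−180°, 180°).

24.9 dB, -90.0°

At s = jω = j500:
quadratic: (j500)² + 570·j500 + 250000 = 0 + j285000 → |·| ≈ 2.85e+05, ∠ ≈ 90.00°
|H| = 5000000 / 2.85e+05 ≈ 17.544
Gain = 20 log₁₀(17.544) ≈ 24.88 dB
∠H = 0.00° − 90.00° = -90.00°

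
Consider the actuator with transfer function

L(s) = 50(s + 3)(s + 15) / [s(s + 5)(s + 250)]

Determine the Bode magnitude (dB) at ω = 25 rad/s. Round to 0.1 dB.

-12.8 dB

At s = jω = j25:
zero (s+3): 3 + j25 → |·| = √(3²+25²) = √634 ≈ 25.179, ∠ = arctan(25/3) ≈ 83.16°
zero (s+15): 15 + j25 → |·| = √(15²+25²) = √850 ≈ 29.155, ∠ = arctan(25/15) ≈ 59.04°
pole (s+5): 5 + j25 → |·| = √(5²+25²) = √650 ≈ 25.495, ∠ = arctan(25/5) ≈ 78.69°
pole (s+250): 250 + j25 → |·| = √(250²+25²) = √63125 ≈ 251.25, ∠ = arctan(25/250) ≈ 5.71°
pole at origin: |s| = 25, ∠ = 90.00° (in denominator)
|L| = 50 · 734.09 / 1.6014e+05 ≈ 0.2292
Gain = 20 log₁₀(0.2292) ≈ -12.80 dB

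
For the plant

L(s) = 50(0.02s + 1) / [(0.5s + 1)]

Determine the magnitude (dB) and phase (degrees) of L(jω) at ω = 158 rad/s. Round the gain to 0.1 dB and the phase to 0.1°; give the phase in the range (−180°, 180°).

6.4 dB, -16.8°

At ω = 158 rad/s:
zero (1 + j158·0.02) = 1 + j3.16 → |·| ≈ 3.3145, ∠ ≈ 72.44°
pole (1 + j158·0.5) = 1 + j79 → |·| ≈ 79.006, ∠ ≈ 89.27°
|L| = 50 · 3.3145 / (79.006) ≈ 2.0976
Gain = 20 log₁₀(2.0976) ≈ 6.43 dB
∠L = (72.44°) − (89.27°) = -16.83°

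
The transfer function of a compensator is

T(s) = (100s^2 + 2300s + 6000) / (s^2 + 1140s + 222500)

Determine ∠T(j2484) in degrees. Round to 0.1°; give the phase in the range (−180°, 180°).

Substitute s = j2484:
Numerator: 100(j2484)^2 + 2300(j2484) + 6000 = -617019600 + j5713200
Denominator: (j2484)^2 + 1140(j2484) + 222500 = -5947756 + j2831760
|N| = √(617019600² + 5713200²) ≈ 6.1705e+08, ∠N ≈ 179.47°
|D| = √(5947756² + 2831760²) ≈ 6.5875e+06, ∠D ≈ 154.54°
∠T = 179.47° − 154.54° = 24.93°

24.9°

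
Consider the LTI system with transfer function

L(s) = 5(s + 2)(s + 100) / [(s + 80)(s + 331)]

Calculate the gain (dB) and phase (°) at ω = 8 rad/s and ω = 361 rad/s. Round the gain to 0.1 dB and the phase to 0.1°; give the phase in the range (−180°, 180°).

ω = 8: -16.2 dB, 73.4°; ω = 361: 11.4 dB, 39.2°

At s = jω = j8:
zero (s+2): 2 + j8 → |·| = √(2²+8²) = √68 ≈ 8.2462, ∠ = arctan(8/2) ≈ 75.96°
zero (s+100): 100 + j8 → |·| = √(100²+8²) = √10064 ≈ 100.32, ∠ = arctan(8/100) ≈ 4.57°
pole (s+80): 80 + j8 → |·| = √(80²+8²) = √6464 ≈ 80.399, ∠ = arctan(8/80) ≈ 5.71°
pole (s+331): 331 + j8 → |·| = √(331²+8²) = √109625 ≈ 331.1, ∠ = arctan(8/331) ≈ 1.38°
|L| = 5 · 827.26 / 26620 ≈ 0.15538
Gain = 20 log₁₀(0.15538) ≈ -16.17 dB
∠L = 80.53° − 7.09° = 73.44°

At s = jω = j361:
zero (s+2): 2 + j361 → |·| = √(2²+361²) = √130325 ≈ 361.01, ∠ = arctan(361/2) ≈ 89.68°
zero (s+100): 100 + j361 → |·| = √(100²+361²) = √140321 ≈ 374.59, ∠ = arctan(361/100) ≈ 74.52°
pole (s+80): 80 + j361 → |·| = √(80²+361²) = √136721 ≈ 369.76, ∠ = arctan(361/80) ≈ 77.50°
pole (s+331): 331 + j361 → |·| = √(331²+361²) = √239882 ≈ 489.78, ∠ = arctan(361/331) ≈ 47.48°
|L| = 5 · 1.3523e+05 / 1.811e+05 ≈ 3.7336
Gain = 20 log₁₀(3.7336) ≈ 11.44 dB
∠L = 164.20° − 124.98° = 39.22°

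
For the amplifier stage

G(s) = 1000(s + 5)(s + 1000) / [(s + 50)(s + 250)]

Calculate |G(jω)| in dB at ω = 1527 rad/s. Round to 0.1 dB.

At s = jω = j1527:
zero (s+5): 5 + j1527 → |·| = √(5²+1527²) = √2331754 ≈ 1527, ∠ = arctan(1527/5) ≈ 89.81°
zero (s+1000): 1000 + j1527 → |·| = √(1000²+1527²) = √3331729 ≈ 1825.3, ∠ = arctan(1527/1000) ≈ 56.78°
pole (s+50): 50 + j1527 → |·| = √(50²+1527²) = √2334229 ≈ 1527.8, ∠ = arctan(1527/50) ≈ 88.12°
pole (s+250): 250 + j1527 → |·| = √(250²+1527²) = √2394229 ≈ 1547.3, ∠ = arctan(1527/250) ≈ 80.70°
|G| = 1000 · 2.7872e+06 / 2.364e+06 ≈ 1179
Gain = 20 log₁₀(1179) ≈ 61.43 dB

61.4 dB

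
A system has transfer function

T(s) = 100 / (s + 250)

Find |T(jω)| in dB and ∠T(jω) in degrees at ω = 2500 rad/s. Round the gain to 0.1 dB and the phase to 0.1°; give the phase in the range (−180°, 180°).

-28.0 dB, -84.3°

Substitute s = j2500:
Numerator: 100 = 100 + j0
Denominator: (j2500) + 250 = 250 + j2500
|N| = √(100² + 0²) ≈ 100, ∠N ≈ 0.00°
|D| = √(250² + 2500²) ≈ 2512.5, ∠D ≈ 84.29°
|T| = 100 / 2512.5 ≈ 0.039801
Gain = 20 log₁₀(0.039801) ≈ -28.00 dB
∠T = 0.00° − 84.29° = -84.29°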